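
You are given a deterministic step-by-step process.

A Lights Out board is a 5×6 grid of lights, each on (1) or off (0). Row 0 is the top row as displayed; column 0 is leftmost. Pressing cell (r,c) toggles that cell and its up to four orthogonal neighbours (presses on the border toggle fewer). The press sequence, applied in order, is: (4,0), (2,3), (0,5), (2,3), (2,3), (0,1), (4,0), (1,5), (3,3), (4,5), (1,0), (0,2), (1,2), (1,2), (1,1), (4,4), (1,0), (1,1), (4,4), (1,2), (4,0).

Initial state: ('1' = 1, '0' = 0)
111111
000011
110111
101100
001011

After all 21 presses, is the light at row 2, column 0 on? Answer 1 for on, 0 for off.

1

k=0  111111
000011
110111
101100
001011
k=1  111111
000011
110111
001100
111011
k=2  111111
000111
111001
001000
111011
k=3  111100
000110
111001
001000
111011
k=4  111100
000010
110111
001100
111011
k=5  111100
000110
111001
001000
111011
k=6  000100
010110
111001
001000
111011
k=7  000100
010110
111001
101000
001011
k=8  000101
010101
111000
101000
001011
k=9  000101
010101
111100
100110
001111
k=10  000101
010101
111100
100111
001100
k=11  100101
100101
011100
100111
001100
k=12  111001
101101
011100
100111
001100
k=13  110001
110001
010100
100111
001100
k=14  111001
101101
011100
100111
001100
k=15  101001
010101
001100
100111
001100
k=16  101001
010101
001100
100101
001011
k=17  001001
100101
101100
100101
001011
k=18  011001
011101
111100
100101
001011
k=19  011001
011101
111100
100111
001100
k=20  010001
000001
110100
100111
001100
k=21  010001
000001
110100
000111
111100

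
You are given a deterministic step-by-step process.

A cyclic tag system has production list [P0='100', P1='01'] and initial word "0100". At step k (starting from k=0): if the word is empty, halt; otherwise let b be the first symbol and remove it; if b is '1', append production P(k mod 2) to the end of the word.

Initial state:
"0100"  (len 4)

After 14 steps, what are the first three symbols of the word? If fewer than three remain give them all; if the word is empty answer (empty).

k=0  "0100"  (len 4)
k=1  "100"  (len 3)
k=2  "0001"  (len 4)
k=3  "001"  (len 3)
k=4  "01"  (len 2)
k=5  "1"  (len 1)
k=6  "01"  (len 2)
k=7  "1"  (len 1)
k=8  "01"  (len 2)
k=9  "1"  (len 1)
k=10  "01"  (len 2)
k=11  "1"  (len 1)
k=12  "01"  (len 2)
k=13  "1"  (len 1)
k=14  "01"  (len 2)

01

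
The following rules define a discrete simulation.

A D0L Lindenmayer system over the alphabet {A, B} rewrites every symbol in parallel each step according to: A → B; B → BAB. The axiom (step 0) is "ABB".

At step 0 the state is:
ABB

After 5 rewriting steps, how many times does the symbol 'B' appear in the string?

169

[0] ABB
[1] BBABBAB
[2] BABBABBBABBABBBAB
[3] BABBBABBABBBABBABBABBBABBABBBABBABBABBBAB
[4] BABBBABBABBABBBABBABBBABBABBABBBABBABBBABBABBBABBABBABBBABBABBBABBABBABBBABBABBBABBABBBABBABBABBBAB
[5] BABBBABBABBABBBABBABBBABBABBBABBABBABBBABBABBBABBABBABBBAB…BABBBABBABBABBBABBABBBABBABBABBBABBABBBABBABBBABBABBABBBAB  (len 239)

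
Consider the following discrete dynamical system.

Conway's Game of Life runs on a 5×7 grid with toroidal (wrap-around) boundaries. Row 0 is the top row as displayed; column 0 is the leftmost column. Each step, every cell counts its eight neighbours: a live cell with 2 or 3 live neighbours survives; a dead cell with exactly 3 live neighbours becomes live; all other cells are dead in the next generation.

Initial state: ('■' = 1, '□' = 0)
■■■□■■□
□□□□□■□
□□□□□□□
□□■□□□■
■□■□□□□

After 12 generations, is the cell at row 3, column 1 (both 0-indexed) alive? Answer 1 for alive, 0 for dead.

1

0) ■■■□■■□
□□□□□■□
□□□□□□□
□□■□□□■
■□■□□□□
1) ■□■■■■□
□■□□■■■
□□□□□□□
□■□□□□□
■□■□□■□
2) ■□■□□□□
■■■□□□■
■□□□□■□
□■□□□□□
■□■□□■□
3) □□■■□□□
□□■□□□□
□□■□□□□
■■□□□□□
■□■□□□■
4) □□■■□□□
□■■□□□□
□□■□□□□
■□■□□□■
■□■■□□■
5) ■□□□□□□
□■□□□□□
■□■■□□□
■□■□□□■
■□□□□□■
6) ■■□□□□■
■■■□□□□
■□■■□□■
□□■■□□□
□□□□□□□
7) □□■□□□■
□□□■□□□
■□□□□□■
□■■■□□□
■■■□□□□
8) ■□■■□□□
■□□□□□■
■■□■□□□
□□□■□□■
■□□□□□□
9) ■□□□□□□
□□□■□□■
□■■□□□□
□■■□□□■
■■■■□□■
10) □□□■□□□
■■■□□□□
□■□■□□□
□□□□□□■
□□□■□□■
11) ■■□■□□□
■■□■□□□
□■□□□□□
■□■□□□□
□□□□□□□
12) ■■□□□□□
□□□□□□□
□□□□□□□
□■□□□□□
■□■□□□□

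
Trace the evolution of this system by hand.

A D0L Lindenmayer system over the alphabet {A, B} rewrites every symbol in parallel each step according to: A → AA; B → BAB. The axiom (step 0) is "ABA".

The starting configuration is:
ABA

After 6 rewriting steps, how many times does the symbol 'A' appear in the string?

[0] ABA
[1] AABABAA
[2] AAAABABAABABAAAA
[3] AAAAAAAABABAABABAAAABABAABABAAAAAAAA
[4] AAAAAAAAAAAAAAAABABAABABAAAABABAABABAAAAAAAABABAABABAAAABABAABABAAAAAAAAAAAAAAAA
[5] AAAAAAAAAAAAAAAAAAAAAAAAAAAAAAAABABAABABAAAABABAABABAAAAAA…AAAAAABABAABABAAAABABAABABAAAAAAAAAAAAAAAAAAAAAAAAAAAAAAAA  (len 176)
[6] AAAAAAAAAAAAAAAAAAAAAAAAAAAAAAAAAAAAAAAAAAAAAAAAAAAAAAAAAA…AAAAAAAAAAAAAAAAAAAAAAAAAAAAAAAAAAAAAAAAAAAAAAAAAAAAAAAAAA  (len 384)

320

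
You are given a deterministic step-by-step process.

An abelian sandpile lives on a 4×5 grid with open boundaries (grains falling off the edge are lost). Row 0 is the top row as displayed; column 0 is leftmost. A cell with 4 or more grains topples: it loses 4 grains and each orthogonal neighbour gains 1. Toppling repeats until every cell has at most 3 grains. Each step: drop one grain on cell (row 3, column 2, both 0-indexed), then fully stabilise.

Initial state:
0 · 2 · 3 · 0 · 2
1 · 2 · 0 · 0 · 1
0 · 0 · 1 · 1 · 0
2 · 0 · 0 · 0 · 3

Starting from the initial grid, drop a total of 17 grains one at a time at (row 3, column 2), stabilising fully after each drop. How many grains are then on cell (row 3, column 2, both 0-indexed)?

0

t=0: 0 · 2 · 3 · 0 · 2
1 · 2 · 0 · 0 · 1
0 · 0 · 1 · 1 · 0
2 · 0 · 0 · 0 · 3
t=1: 0 · 2 · 3 · 0 · 2
1 · 2 · 0 · 0 · 1
0 · 0 · 1 · 1 · 0
2 · 0 · 1 · 0 · 3
t=2: 0 · 2 · 3 · 0 · 2
1 · 2 · 0 · 0 · 1
0 · 0 · 1 · 1 · 0
2 · 0 · 2 · 0 · 3
t=3: 0 · 2 · 3 · 0 · 2
1 · 2 · 0 · 0 · 1
0 · 0 · 1 · 1 · 0
2 · 0 · 3 · 0 · 3
t=4: 0 · 2 · 3 · 0 · 2
1 · 2 · 0 · 0 · 1
0 · 0 · 2 · 1 · 0
2 · 1 · 0 · 1 · 3
t=5: 0 · 2 · 3 · 0 · 2
1 · 2 · 0 · 0 · 1
0 · 0 · 2 · 1 · 0
2 · 1 · 1 · 1 · 3
t=6: 0 · 2 · 3 · 0 · 2
1 · 2 · 0 · 0 · 1
0 · 0 · 2 · 1 · 0
2 · 1 · 2 · 1 · 3
t=7: 0 · 2 · 3 · 0 · 2
1 · 2 · 0 · 0 · 1
0 · 0 · 2 · 1 · 0
2 · 1 · 3 · 1 · 3
t=8: 0 · 2 · 3 · 0 · 2
1 · 2 · 0 · 0 · 1
0 · 0 · 3 · 1 · 0
2 · 2 · 0 · 2 · 3
t=9: 0 · 2 · 3 · 0 · 2
1 · 2 · 0 · 0 · 1
0 · 0 · 3 · 1 · 0
2 · 2 · 1 · 2 · 3
t=10: 0 · 2 · 3 · 0 · 2
1 · 2 · 0 · 0 · 1
0 · 0 · 3 · 1 · 0
2 · 2 · 2 · 2 · 3
t=11: 0 · 2 · 3 · 0 · 2
1 · 2 · 0 · 0 · 1
0 · 0 · 3 · 1 · 0
2 · 2 · 3 · 2 · 3
t=12: 0 · 2 · 3 · 0 · 2
1 · 2 · 1 · 0 · 1
0 · 1 · 0 · 2 · 0
2 · 3 · 1 · 3 · 3
t=13: 0 · 2 · 3 · 0 · 2
1 · 2 · 1 · 0 · 1
0 · 1 · 0 · 2 · 0
2 · 3 · 2 · 3 · 3
t=14: 0 · 2 · 3 · 0 · 2
1 · 2 · 1 · 0 · 1
0 · 1 · 0 · 2 · 0
2 · 3 · 3 · 3 · 3
t=15: 0 · 2 · 3 · 0 · 2
1 · 2 · 1 · 0 · 1
0 · 2 · 1 · 3 · 1
3 · 0 · 2 · 1 · 0
t=16: 0 · 2 · 3 · 0 · 2
1 · 2 · 1 · 0 · 1
0 · 2 · 1 · 3 · 1
3 · 0 · 3 · 1 · 0
t=17: 0 · 2 · 3 · 0 · 2
1 · 2 · 1 · 0 · 1
0 · 2 · 2 · 3 · 1
3 · 1 · 0 · 2 · 0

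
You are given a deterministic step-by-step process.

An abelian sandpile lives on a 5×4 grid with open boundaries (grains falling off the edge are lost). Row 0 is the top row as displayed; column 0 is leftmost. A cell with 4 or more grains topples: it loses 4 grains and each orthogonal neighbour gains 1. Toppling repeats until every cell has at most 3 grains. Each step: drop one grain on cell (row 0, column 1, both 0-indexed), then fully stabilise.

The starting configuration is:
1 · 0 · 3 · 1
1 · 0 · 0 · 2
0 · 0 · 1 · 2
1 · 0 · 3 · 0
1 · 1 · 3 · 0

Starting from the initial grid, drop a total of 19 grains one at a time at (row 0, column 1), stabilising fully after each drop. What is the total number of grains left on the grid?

30

gen 0: 1 · 0 · 3 · 1
1 · 0 · 0 · 2
0 · 0 · 1 · 2
1 · 0 · 3 · 0
1 · 1 · 3 · 0
gen 1: 1 · 1 · 3 · 1
1 · 0 · 0 · 2
0 · 0 · 1 · 2
1 · 0 · 3 · 0
1 · 1 · 3 · 0
gen 2: 1 · 2 · 3 · 1
1 · 0 · 0 · 2
0 · 0 · 1 · 2
1 · 0 · 3 · 0
1 · 1 · 3 · 0
gen 3: 1 · 3 · 3 · 1
1 · 0 · 0 · 2
0 · 0 · 1 · 2
1 · 0 · 3 · 0
1 · 1 · 3 · 0
gen 4: 2 · 1 · 0 · 2
1 · 1 · 1 · 2
0 · 0 · 1 · 2
1 · 0 · 3 · 0
1 · 1 · 3 · 0
gen 5: 2 · 2 · 0 · 2
1 · 1 · 1 · 2
0 · 0 · 1 · 2
1 · 0 · 3 · 0
1 · 1 · 3 · 0
gen 6: 2 · 3 · 0 · 2
1 · 1 · 1 · 2
0 · 0 · 1 · 2
1 · 0 · 3 · 0
1 · 1 · 3 · 0
gen 7: 3 · 0 · 1 · 2
1 · 2 · 1 · 2
0 · 0 · 1 · 2
1 · 0 · 3 · 0
1 · 1 · 3 · 0
gen 8: 3 · 1 · 1 · 2
1 · 2 · 1 · 2
0 · 0 · 1 · 2
1 · 0 · 3 · 0
1 · 1 · 3 · 0
gen 9: 3 · 2 · 1 · 2
1 · 2 · 1 · 2
0 · 0 · 1 · 2
1 · 0 · 3 · 0
1 · 1 · 3 · 0
gen 10: 3 · 3 · 1 · 2
1 · 2 · 1 · 2
0 · 0 · 1 · 2
1 · 0 · 3 · 0
1 · 1 · 3 · 0
gen 11: 0 · 1 · 2 · 2
2 · 3 · 1 · 2
0 · 0 · 1 · 2
1 · 0 · 3 · 0
1 · 1 · 3 · 0
gen 12: 0 · 2 · 2 · 2
2 · 3 · 1 · 2
0 · 0 · 1 · 2
1 · 0 · 3 · 0
1 · 1 · 3 · 0
gen 13: 0 · 3 · 2 · 2
2 · 3 · 1 · 2
0 · 0 · 1 · 2
1 · 0 · 3 · 0
1 · 1 · 3 · 0
gen 14: 1 · 1 · 3 · 2
3 · 0 · 2 · 2
0 · 1 · 1 · 2
1 · 0 · 3 · 0
1 · 1 · 3 · 0
gen 15: 1 · 2 · 3 · 2
3 · 0 · 2 · 2
0 · 1 · 1 · 2
1 · 0 · 3 · 0
1 · 1 · 3 · 0
gen 16: 1 · 3 · 3 · 2
3 · 0 · 2 · 2
0 · 1 · 1 · 2
1 · 0 · 3 · 0
1 · 1 · 3 · 0
gen 17: 2 · 1 · 0 · 3
3 · 1 · 3 · 2
0 · 1 · 1 · 2
1 · 0 · 3 · 0
1 · 1 · 3 · 0
gen 18: 2 · 2 · 0 · 3
3 · 1 · 3 · 2
0 · 1 · 1 · 2
1 · 0 · 3 · 0
1 · 1 · 3 · 0
gen 19: 2 · 3 · 0 · 3
3 · 1 · 3 · 2
0 · 1 · 1 · 2
1 · 0 · 3 · 0
1 · 1 · 3 · 0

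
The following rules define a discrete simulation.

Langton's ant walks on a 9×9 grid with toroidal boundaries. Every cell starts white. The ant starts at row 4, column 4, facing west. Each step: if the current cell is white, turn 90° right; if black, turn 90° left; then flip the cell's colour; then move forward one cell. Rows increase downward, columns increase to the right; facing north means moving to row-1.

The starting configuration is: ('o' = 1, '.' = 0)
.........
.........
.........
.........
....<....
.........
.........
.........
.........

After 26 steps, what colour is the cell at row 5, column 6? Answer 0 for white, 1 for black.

1

0) .........
.........
.........
.........
....<....
.........
.........
.........
.........
1) .........
.........
.........
....^....
....o....
.........
.........
.........
.........
2) .........
.........
.........
....o>...
....o....
.........
.........
.........
.........
3) .........
.........
.........
....oo...
....ov...
.........
.........
.........
.........
4) .........
.........
.........
....oo...
....<o...
.........
.........
.........
.........
5) .........
.........
.........
....oo...
.....o...
....v....
.........
.........
.........
6) .........
.........
.........
....oo...
.....o...
...<o....
.........
.........
.........
7) .........
.........
.........
....oo...
...^.o...
...oo....
.........
.........
.........
8) .........
.........
.........
....oo...
...o>o...
...oo....
.........
.........
.........
9) .........
.........
.........
....oo...
...ooo...
...ov....
.........
.........
.........
10) .........
.........
.........
....oo...
...ooo...
...o.>...
.........
.........
.........
11) .........
.........
.........
....oo...
...ooo...
...o.o...
.....v...
.........
.........
12) .........
.........
.........
....oo...
...ooo...
...o.o...
....<o...
.........
.........
13) .........
.........
.........
....oo...
...ooo...
...o^o...
....oo...
.........
.........
14) .........
.........
.........
....oo...
...ooo...
...oo>...
....oo...
.........
.........
15) .........
.........
.........
....oo...
...oo^...
...oo....
....oo...
.........
.........
16) .........
.........
.........
....oo...
...o<....
...oo....
....oo...
.........
.........
17) .........
.........
.........
....oo...
...o.....
...ov....
....oo...
.........
.........
18) .........
.........
.........
....oo...
...o.....
...o.>...
....oo...
.........
.........
19) .........
.........
.........
....oo...
...o.....
...o.o...
....ov...
.........
.........
20) .........
.........
.........
....oo...
...o.....
...o.o...
....o.>..
.........
.........
21) .........
.........
.........
....oo...
...o.....
...o.o...
....o.o..
......v..
.........
22) .........
.........
.........
....oo...
...o.....
...o.o...
....o.o..
.....<o..
.........
23) .........
.........
.........
....oo...
...o.....
...o.o...
....o^o..
.....oo..
.........
24) .........
.........
.........
....oo...
...o.....
...o.o...
....oo>..
.....oo..
.........
25) .........
.........
.........
....oo...
...o.....
...o.o^..
....oo...
.....oo..
.........
26) .........
.........
.........
....oo...
...o.....
...o.oo>.
....oo...
.....oo..
.........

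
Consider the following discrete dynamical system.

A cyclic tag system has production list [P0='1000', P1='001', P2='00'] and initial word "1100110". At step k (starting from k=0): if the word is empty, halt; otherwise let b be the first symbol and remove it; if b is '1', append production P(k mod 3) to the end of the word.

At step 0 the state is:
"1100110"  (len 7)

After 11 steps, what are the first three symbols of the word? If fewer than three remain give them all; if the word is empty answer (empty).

0) "1100110"  (len 7)
1) "1001101000"  (len 10)
2) "001101000001"  (len 12)
3) "01101000001"  (len 11)
4) "1101000001"  (len 10)
5) "101000001001"  (len 12)
6) "0100000100100"  (len 13)
7) "100000100100"  (len 12)
8) "00000100100001"  (len 14)
9) "0000100100001"  (len 13)
10) "000100100001"  (len 12)
11) "00100100001"  (len 11)

001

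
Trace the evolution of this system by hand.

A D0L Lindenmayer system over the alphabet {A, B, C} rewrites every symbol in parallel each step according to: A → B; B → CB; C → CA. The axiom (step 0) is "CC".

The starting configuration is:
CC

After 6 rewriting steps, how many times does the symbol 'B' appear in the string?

18

[0] CC
[1] CACA
[2] CABCAB
[3] CABCBCABCB
[4] CABCBCACBCABCBCACB
[5] CABCBCACBCABCACBCABCBCACBCABCACB
[6] CABCBCACBCABCACBCABCBCABCACBCABCBCACBCABCACBCABCBCABCACB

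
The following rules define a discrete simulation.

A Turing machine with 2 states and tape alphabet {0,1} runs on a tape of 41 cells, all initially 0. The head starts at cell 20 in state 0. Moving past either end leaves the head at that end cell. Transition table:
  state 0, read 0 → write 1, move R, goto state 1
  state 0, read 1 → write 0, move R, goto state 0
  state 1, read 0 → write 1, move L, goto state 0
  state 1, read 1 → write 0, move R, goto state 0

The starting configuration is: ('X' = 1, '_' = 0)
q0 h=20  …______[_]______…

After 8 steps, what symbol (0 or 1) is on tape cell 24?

0

step 0: q0 h=20  …______[_]______…
step 1: q1 h=21  …_____X[_]______…
step 2: q0 h=20  …______[X]X_____…
step 3: q0 h=21  …______[X]______…
step 4: q0 h=22  …______[_]______…
step 5: q1 h=23  …_____X[_]______…
step 6: q0 h=22  …______[X]X_____…
step 7: q0 h=23  …______[X]______…
step 8: q0 h=24  …______[_]______…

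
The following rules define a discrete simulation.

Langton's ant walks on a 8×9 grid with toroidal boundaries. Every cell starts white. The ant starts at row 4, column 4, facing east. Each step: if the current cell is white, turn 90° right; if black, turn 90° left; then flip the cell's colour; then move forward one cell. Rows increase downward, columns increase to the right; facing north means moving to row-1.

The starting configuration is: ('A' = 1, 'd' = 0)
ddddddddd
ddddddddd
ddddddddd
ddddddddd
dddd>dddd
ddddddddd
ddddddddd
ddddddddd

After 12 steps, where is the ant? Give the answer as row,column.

2,4

k=0  ddddddddd
ddddddddd
ddddddddd
ddddddddd
dddd>dddd
ddddddddd
ddddddddd
ddddddddd
k=1  ddddddddd
ddddddddd
ddddddddd
ddddddddd
ddddAdddd
ddddvdddd
ddddddddd
ddddddddd
k=2  ddddddddd
ddddddddd
ddddddddd
ddddddddd
ddddAdddd
ddd<Adddd
ddddddddd
ddddddddd
k=3  ddddddddd
ddddddddd
ddddddddd
ddddddddd
ddd^Adddd
dddAAdddd
ddddddddd
ddddddddd
k=4  ddddddddd
ddddddddd
ddddddddd
ddddddddd
dddA>dddd
dddAAdddd
ddddddddd
ddddddddd
k=5  ddddddddd
ddddddddd
ddddddddd
dddd^dddd
dddAddddd
dddAAdddd
ddddddddd
ddddddddd
k=6  ddddddddd
ddddddddd
ddddddddd
ddddA>ddd
dddAddddd
dddAAdddd
ddddddddd
ddddddddd
k=7  ddddddddd
ddddddddd
ddddddddd
ddddAAddd
dddAdvddd
dddAAdddd
ddddddddd
ddddddddd
k=8  ddddddddd
ddddddddd
ddddddddd
ddddAAddd
dddA<Addd
dddAAdddd
ddddddddd
ddddddddd
k=9  ddddddddd
ddddddddd
ddddddddd
dddd^Addd
dddAAAddd
dddAAdddd
ddddddddd
ddddddddd
k=10  ddddddddd
ddddddddd
ddddddddd
ddd<dAddd
dddAAAddd
dddAAdddd
ddddddddd
ddddddddd
k=11  ddddddddd
ddddddddd
ddd^ddddd
dddAdAddd
dddAAAddd
dddAAdddd
ddddddddd
ddddddddd
k=12  ddddddddd
ddddddddd
dddA>dddd
dddAdAddd
dddAAAddd
dddAAdddd
ddddddddd
ddddddddd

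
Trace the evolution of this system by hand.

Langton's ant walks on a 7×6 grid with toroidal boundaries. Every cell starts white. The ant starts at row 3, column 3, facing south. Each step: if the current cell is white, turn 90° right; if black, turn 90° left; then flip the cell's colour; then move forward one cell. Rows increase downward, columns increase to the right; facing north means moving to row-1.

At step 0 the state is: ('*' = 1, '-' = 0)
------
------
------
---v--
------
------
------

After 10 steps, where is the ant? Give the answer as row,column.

2,4

[0] ------
------
------
---v--
------
------
------
[1] ------
------
------
--<*--
------
------
------
[2] ------
------
--^---
--**--
------
------
------
[3] ------
------
--*>--
--**--
------
------
------
[4] ------
------
--**--
--*v--
------
------
------
[5] ------
------
--**--
--*->-
------
------
------
[6] ------
------
--**--
--*-*-
----v-
------
------
[7] ------
------
--**--
--*-*-
---<*-
------
------
[8] ------
------
--**--
--*^*-
---**-
------
------
[9] ------
------
--**--
--**>-
---**-
------
------
[10] ------
------
--**^-
--**--
---**-
------
------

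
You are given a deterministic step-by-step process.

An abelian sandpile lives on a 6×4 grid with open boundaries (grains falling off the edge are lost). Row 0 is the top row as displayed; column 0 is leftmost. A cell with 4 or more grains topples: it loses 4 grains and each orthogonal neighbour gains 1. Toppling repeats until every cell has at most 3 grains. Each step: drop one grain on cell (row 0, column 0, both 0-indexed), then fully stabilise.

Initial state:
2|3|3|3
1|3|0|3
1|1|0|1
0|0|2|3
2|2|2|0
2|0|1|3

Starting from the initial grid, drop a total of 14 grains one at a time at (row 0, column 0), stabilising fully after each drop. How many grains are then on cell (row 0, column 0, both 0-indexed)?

step 0: 2|3|3|3
1|3|0|3
1|1|0|1
0|0|2|3
2|2|2|0
2|0|1|3
step 1: 3|3|3|3
1|3|0|3
1|1|0|1
0|0|2|3
2|2|2|0
2|0|1|3
step 2: 1|2|1|1
3|0|3|0
1|2|0|2
0|0|2|3
2|2|2|0
2|0|1|3
step 3: 2|2|1|1
3|0|3|0
1|2|0|2
0|0|2|3
2|2|2|0
2|0|1|3
step 4: 3|2|1|1
3|0|3|0
1|2|0|2
0|0|2|3
2|2|2|0
2|0|1|3
step 5: 1|3|1|1
0|1|3|0
2|2|0|2
0|0|2|3
2|2|2|0
2|0|1|3
step 6: 2|3|1|1
0|1|3|0
2|2|0|2
0|0|2|3
2|2|2|0
2|0|1|3
step 7: 3|3|1|1
0|1|3|0
2|2|0|2
0|0|2|3
2|2|2|0
2|0|1|3
step 8: 1|0|2|1
1|2|3|0
2|2|0|2
0|0|2|3
2|2|2|0
2|0|1|3
step 9: 2|0|2|1
1|2|3|0
2|2|0|2
0|0|2|3
2|2|2|0
2|0|1|3
step 10: 3|0|2|1
1|2|3|0
2|2|0|2
0|0|2|3
2|2|2|0
2|0|1|3
step 11: 0|1|2|1
2|2|3|0
2|2|0|2
0|0|2|3
2|2|2|0
2|0|1|3
step 12: 1|1|2|1
2|2|3|0
2|2|0|2
0|0|2|3
2|2|2|0
2|0|1|3
step 13: 2|1|2|1
2|2|3|0
2|2|0|2
0|0|2|3
2|2|2|0
2|0|1|3
step 14: 3|1|2|1
2|2|3|0
2|2|0|2
0|0|2|3
2|2|2|0
2|0|1|3

3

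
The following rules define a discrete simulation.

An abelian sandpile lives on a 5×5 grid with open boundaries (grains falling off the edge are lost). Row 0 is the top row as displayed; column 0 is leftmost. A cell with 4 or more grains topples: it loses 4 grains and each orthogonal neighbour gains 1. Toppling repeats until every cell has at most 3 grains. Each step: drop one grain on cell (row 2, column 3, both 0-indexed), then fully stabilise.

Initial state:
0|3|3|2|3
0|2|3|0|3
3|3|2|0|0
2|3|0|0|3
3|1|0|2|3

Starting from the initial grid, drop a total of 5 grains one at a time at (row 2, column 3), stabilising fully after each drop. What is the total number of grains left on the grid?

gen 0: 0|3|3|2|3
0|2|3|0|3
3|3|2|0|0
2|3|0|0|3
3|1|0|2|3
gen 1: 0|3|3|2|3
0|2|3|0|3
3|3|2|1|0
2|3|0|0|3
3|1|0|2|3
gen 2: 0|3|3|2|3
0|2|3|0|3
3|3|2|2|0
2|3|0|0|3
3|1|0|2|3
gen 3: 0|3|3|2|3
0|2|3|0|3
3|3|2|3|0
2|3|0|0|3
3|1|0|2|3
gen 4: 0|3|3|2|3
0|2|3|1|3
3|3|3|0|1
2|3|0|1|3
3|1|0|2|3
gen 5: 0|3|3|2|3
0|2|3|1|3
3|3|3|1|1
2|3|0|1|3
3|1|0|2|3

49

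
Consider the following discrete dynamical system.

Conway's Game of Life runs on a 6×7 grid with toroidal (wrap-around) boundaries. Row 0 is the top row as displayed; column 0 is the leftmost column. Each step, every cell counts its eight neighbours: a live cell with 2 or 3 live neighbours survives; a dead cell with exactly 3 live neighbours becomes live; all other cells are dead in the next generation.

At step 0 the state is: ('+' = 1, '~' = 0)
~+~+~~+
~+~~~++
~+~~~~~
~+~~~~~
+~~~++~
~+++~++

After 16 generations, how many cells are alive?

18

0) ~+~+~~+
~+~~~++
~+~~~~~
~+~~~~~
+~~~++~
~+++~++
1) ~+~+~~~
~+~~~++
~++~~~~
++~~~~~
+~~+++~
~+~+~~~
2) ~+~~+~~
~+~~~~~
~~+~~~+
+~~++~+
+~~++~+
++~+~~~
3) ~+~~~~~
+++~~~~
~+++~++
~++~+~~
~~~~~~~
~+~+~++
4) ~~~~~~+
~~~+~~+
~~~~+++
++~~++~
++~+++~
+~+~~~~
5) +~~~~~+
+~~~+~+
~~~+~~~
~++~~~~
~~~+~+~
+~++++~
6) ~~~~~~~
+~~~~++
++++~~~
~~+++~~
~~~~~++
++++~+~
7) ~~+~++~
+~+~~~+
+~~~~+~
+~~~+++
+~~~~++
+++~++~
8) ~~+~+~~
+~~++~~
~~~~+~~
~+~~+~~
~~~+~~~
+~+~~~~
9) ~~+~+~~
~~~~++~
~~~~++~
~~~++~~
~+++~~~
~++~~~~
10) ~++~++~
~~~~~~~
~~~~~~~
~~~~~+~
~+~~+~~
~~~~~~~
11) ~~~~~~~
~~~~~~~
~~~~~~~
~~~~~~~
~~~~~~~
~+++++~
12) ~~+++~~
~~~~~~~
~~~~~~~
~~~~~~~
~~+++~~
~~+++~~
13) ~~+~+~~
~~~+~~~
~~~~~~~
~~~+~~~
~~+~+~~
~+~~~+~
14) ~~+++~~
~~~+~~~
~~~~~~~
~~~+~~~
~~+++~~
~++~++~
15) ~+~~~+~
~~+++~~
~~~~~~~
~~+++~~
~+~~~+~
~+~~~+~
16) ~+~+~+~
~~+++~~
~~~~~~~
~~+++~~
~+~+~+~
+++~+++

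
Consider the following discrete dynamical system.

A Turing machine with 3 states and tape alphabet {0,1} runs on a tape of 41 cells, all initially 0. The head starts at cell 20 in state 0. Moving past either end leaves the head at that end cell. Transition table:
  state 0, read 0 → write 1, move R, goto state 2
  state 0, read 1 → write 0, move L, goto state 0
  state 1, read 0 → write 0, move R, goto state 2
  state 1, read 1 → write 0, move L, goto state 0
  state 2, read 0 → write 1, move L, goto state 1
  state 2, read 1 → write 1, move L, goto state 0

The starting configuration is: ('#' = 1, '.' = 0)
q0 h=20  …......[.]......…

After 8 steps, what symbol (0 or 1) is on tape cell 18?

1

t=0: q0 h=20  …......[.]......…
t=1: q2 h=21  ….....#[.]......…
t=2: q1 h=20  …......[#]#.....…
t=3: q0 h=19  …......[.].#....…
t=4: q2 h=20  ….....#[.]#.....…
t=5: q1 h=19  …......[#]##....…
t=6: q0 h=18  …......[.].##...…
t=7: q2 h=19  ….....#[.]##....…
t=8: q1 h=18  …......[#]###...…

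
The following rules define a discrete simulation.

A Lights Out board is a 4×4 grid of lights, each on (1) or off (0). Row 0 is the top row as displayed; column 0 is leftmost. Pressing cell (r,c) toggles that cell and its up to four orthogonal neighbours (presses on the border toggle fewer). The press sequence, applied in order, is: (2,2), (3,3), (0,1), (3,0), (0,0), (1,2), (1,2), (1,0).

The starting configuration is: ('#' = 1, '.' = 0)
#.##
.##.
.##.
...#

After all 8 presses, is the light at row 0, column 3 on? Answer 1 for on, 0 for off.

[0] #.##
.##.
.##.
...#
[1] #.##
.#..
...#
..##
[2] #.##
.#..
....
....
[3] .#.#
....
....
....
[4] .#.#
....
#...
##..
[5] #..#
#...
#...
##..
[6] #.##
####
#.#.
##..
[7] #..#
#...
#...
##..
[8] ...#
.#..
....
##..

1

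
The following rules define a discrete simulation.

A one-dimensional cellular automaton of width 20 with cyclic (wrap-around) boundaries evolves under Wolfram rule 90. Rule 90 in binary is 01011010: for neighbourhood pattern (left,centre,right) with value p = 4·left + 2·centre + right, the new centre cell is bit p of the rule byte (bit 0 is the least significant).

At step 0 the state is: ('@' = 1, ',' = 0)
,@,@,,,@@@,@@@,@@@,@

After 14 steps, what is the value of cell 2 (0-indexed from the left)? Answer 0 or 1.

0

gen 0: ,@,@,,,@@@,@@@,@@@,@
gen 1: ,,,,@,@@,@,@,@,@,@,,
gen 2: ,,,@,,@@,,,,,,,,,,@,
gen 3: ,,@,@@@@@,,,,,,,,@,@
gen 4: @@,,@,,,@@,,,,,,@,,,
gen 5: @@@@,@,@@@@,,,,@,@,@
gen 6: ,,,@,,,@,,@@,,@,,,,@
gen 7: @,@,@,@,@@@@@@,@,,@,
gen 8: ,,,,,,,,@,,,,@,,@@,,
gen 9: ,,,,,,,@,@,,@,@@@@@,
gen 10: ,,,,,,@,,,@@,,@,,,@@
gen 11: @,,,,@,@,@@@@@,@,@@@
gen 12: @@,,@,,,,@,,,@,,,@,,
gen 13: @@@@,@,,@,@,@,@,@,@@
gen 14: ,,,@,,@@,,,,,,,,,,@,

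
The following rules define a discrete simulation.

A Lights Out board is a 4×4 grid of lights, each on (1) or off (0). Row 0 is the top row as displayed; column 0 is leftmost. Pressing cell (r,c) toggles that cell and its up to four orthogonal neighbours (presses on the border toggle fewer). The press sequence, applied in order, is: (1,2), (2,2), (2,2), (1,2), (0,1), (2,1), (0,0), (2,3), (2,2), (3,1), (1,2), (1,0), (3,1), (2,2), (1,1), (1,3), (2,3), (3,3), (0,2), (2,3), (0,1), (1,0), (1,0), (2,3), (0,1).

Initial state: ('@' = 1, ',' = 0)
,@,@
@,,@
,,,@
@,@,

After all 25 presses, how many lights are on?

10

0) ,@,@
@,,@
,,,@
@,@,
1) ,@@@
@@@,
,,@@
@,@,
2) ,@@@
@@,,
,@,,
@,,,
3) ,@@@
@@@,
,,@@
@,@,
4) ,@,@
@,,@
,,,@
@,@,
5) @,@@
@@,@
,,,@
@,@,
6) @,@@
@,,@
@@@@
@@@,
7) ,@@@
,,,@
@@@@
@@@,
8) ,@@@
,,,,
@@,,
@@@@
9) ,@@@
,,@,
@,@@
@@,@
10) ,@@@
,,@,
@@@@
,,@@
11) ,@,@
,@,@
@@,@
,,@@
12) @@,@
@,,@
,@,@
,,@@
13) @@,@
@,,@
,,,@
@@,@
14) @@,@
@,@@
,@@,
@@@@
15) @,,@
,@,@
,,@,
@@@@
16) @,,,
,@@,
,,@@
@@@@
17) @,,,
,@@@
,,,,
@@@,
18) @,,,
,@@@
,,,@
@@,@
19) @@@@
,@,@
,,,@
@@,@
20) @@@@
,@,,
,,@,
@@,,
21) ,,,@
,,,,
,,@,
@@,,
22) @,,@
@@,,
@,@,
@@,,
23) ,,,@
,,,,
,,@,
@@,,
24) ,,,@
,,,@
,,,@
@@,@
25) @@@@
,@,@
,,,@
@@,@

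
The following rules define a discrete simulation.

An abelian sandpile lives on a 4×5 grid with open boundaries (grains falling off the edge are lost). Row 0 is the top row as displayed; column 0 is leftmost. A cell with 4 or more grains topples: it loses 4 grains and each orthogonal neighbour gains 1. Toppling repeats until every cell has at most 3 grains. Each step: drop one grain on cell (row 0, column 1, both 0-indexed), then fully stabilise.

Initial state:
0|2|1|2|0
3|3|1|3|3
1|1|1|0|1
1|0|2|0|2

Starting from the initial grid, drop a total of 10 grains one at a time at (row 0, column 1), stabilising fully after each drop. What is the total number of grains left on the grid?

30

gen 0: 0|2|1|2|0
3|3|1|3|3
1|1|1|0|1
1|0|2|0|2
gen 1: 0|3|1|2|0
3|3|1|3|3
1|1|1|0|1
1|0|2|0|2
gen 2: 2|1|2|2|0
0|1|2|3|3
2|2|1|0|1
1|0|2|0|2
gen 3: 2|2|2|2|0
0|1|2|3|3
2|2|1|0|1
1|0|2|0|2
gen 4: 2|3|2|2|0
0|1|2|3|3
2|2|1|0|1
1|0|2|0|2
gen 5: 3|0|3|2|0
0|2|2|3|3
2|2|1|0|1
1|0|2|0|2
gen 6: 3|1|3|2|0
0|2|2|3|3
2|2|1|0|1
1|0|2|0|2
gen 7: 3|2|3|2|0
0|2|2|3|3
2|2|1|0|1
1|0|2|0|2
gen 8: 3|3|3|2|0
0|2|2|3|3
2|2|1|0|1
1|0|2|0|2
gen 9: 0|2|0|3|0
1|3|3|3|3
2|2|1|0|1
1|0|2|0|2
gen 10: 0|3|0|3|0
1|3|3|3|3
2|2|1|0|1
1|0|2|0|2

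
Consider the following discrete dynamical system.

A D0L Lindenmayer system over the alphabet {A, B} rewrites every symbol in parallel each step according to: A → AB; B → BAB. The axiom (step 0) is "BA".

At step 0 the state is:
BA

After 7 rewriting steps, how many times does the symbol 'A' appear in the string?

610

t=0: BA
t=1: BABAB
t=2: BABABBABABBAB
t=3: BABABBABABBABBABABBABABBABBABABBAB
t=4: BABABBABABBABBABABBABABBABBABABBABBABABBABABBABBABABBABABBABBABABBABBABABBABABBABBABABBAB
t=5: BABABBABABBABBABABBABABBABBABABBABBABABBABABBABBABABBABABB…BABBABABBABABBABBABABBABABBABBABABBABBABABBABABBABBABABBAB  (len 233)
t=6: BABABBABABBABBABABBABABBABBABABBABBABABBABABBABBABABBABABB…BABBABABBABABBABBABABBABABBABBABABBABBABABBABABBABBABABBAB  (len 610)
t=7: BABABBABABBABBABABBABABBABBABABBABBABABBABABBABBABABBABABB…BABBABABBABABBABBABABBABABBABBABABBABBABABBABABBABBABABBAB  (len 1597)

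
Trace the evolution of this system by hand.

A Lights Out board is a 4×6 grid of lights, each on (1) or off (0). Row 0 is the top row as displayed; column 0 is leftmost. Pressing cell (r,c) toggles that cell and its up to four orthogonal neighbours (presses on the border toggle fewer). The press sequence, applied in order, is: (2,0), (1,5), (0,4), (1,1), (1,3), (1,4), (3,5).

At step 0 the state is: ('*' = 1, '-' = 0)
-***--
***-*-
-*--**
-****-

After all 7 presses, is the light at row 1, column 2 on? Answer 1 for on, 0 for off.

1

k=0  -***--
***-*-
-*--**
-****-
k=1  -***--
-**-*-
*---**
*****-
k=2  -***-*
-**--*
*---*-
*****-
k=3  -**-*-
-**-**
*---*-
*****-
k=4  --*-*-
*---**
**--*-
*****-
k=5  --***-
*-**-*
**-**-
*****-
k=6  --**--
*-*-*-
**-*--
*****-
k=7  --**--
*-*-*-
**-*-*
****-*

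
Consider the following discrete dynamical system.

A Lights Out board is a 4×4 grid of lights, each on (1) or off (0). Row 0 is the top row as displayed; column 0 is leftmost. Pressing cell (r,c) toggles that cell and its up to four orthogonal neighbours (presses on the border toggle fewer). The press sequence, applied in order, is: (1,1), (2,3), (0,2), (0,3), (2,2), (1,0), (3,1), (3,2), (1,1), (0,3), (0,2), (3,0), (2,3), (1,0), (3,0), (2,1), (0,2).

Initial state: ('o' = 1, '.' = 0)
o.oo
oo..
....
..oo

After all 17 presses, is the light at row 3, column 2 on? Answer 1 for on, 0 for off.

0) o.oo
oo..
....
..oo
1) oooo
..o.
.o..
..oo
2) oooo
..oo
.ooo
..o.
3) o...
...o
.ooo
..o.
4) o.oo
....
.ooo
..o.
5) o.oo
..o.
....
....
6) ..oo
ooo.
o...
....
7) ..oo
ooo.
oo..
ooo.
8) ..oo
ooo.
ooo.
o..o
9) .ooo
....
o.o.
o..o
10) .o..
...o
o.o.
o..o
11) ..oo
..oo
o.o.
o..o
12) ..oo
..oo
..o.
.o.o
13) ..oo
..o.
...o
.o..
14) o.oo
ooo.
o..o
.o..
15) o.oo
ooo.
...o
o...
16) o.oo
o.o.
oooo
oo..
17) oo..
o...
oooo
oo..

0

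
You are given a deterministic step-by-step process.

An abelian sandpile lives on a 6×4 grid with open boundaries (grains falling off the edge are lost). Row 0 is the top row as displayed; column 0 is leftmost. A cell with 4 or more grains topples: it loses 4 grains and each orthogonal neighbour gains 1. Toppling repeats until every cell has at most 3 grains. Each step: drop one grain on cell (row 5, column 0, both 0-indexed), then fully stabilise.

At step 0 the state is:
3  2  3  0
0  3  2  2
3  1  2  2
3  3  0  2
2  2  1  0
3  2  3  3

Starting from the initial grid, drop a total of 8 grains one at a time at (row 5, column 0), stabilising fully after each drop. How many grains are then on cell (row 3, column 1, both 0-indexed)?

1

0) 3  2  3  0
0  3  2  2
3  1  2  2
3  3  0  2
2  2  1  0
3  2  3  3
1) 3  2  3  0
0  3  2  2
3  1  2  2
3  3  0  2
3  2  1  0
0  3  3  3
2) 3  2  3  0
0  3  2  2
3  1  2  2
3  3  0  2
3  2  1  0
1  3  3  3
3) 3  2  3  0
0  3  2  2
3  1  2  2
3  3  0  2
3  2  1  0
2  3  3  3
4) 3  2  3  0
0  3  2  2
3  1  2  2
3  3  0  2
3  2  1  0
3  3  3  3
5) 3  2  3  0
1  3  2  2
0  3  2  2
2  1  1  2
2  1  3  1
2  2  1  0
6) 3  2  3  0
1  3  2  2
0  3  2  2
2  1  1  2
2  1  3  1
3  2  1  0
7) 3  2  3  0
1  3  2  2
0  3  2  2
2  1  1  2
3  1  3  1
0  3  1  0
8) 3  2  3  0
1  3  2  2
0  3  2  2
2  1  1  2
3  1  3  1
1  3  1  0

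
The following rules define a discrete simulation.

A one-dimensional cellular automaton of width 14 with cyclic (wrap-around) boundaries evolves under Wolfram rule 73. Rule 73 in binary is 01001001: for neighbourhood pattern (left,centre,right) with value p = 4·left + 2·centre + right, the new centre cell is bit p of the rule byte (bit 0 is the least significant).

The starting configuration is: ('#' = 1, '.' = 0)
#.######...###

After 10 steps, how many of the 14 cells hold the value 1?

0) #.######...###
1) #.#....#.#.#..
2) ....##........
3) ###.##.#######
4) ..#.##.#......
5) #...##...#####
6) #.#.##.#.#....
7) ....##.....##.
8) ###.##.###.##.
9) #.#.##.#.#.##.
10) ....##.....##.

4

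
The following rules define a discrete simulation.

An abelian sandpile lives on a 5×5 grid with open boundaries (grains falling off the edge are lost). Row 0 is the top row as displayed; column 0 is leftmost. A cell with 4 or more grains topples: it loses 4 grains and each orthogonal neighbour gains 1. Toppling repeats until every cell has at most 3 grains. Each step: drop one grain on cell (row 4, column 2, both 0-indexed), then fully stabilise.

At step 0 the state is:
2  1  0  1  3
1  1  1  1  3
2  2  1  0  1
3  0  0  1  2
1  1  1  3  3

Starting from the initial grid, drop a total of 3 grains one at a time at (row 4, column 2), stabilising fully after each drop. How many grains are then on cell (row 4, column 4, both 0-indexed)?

gen 0: 2  1  0  1  3
1  1  1  1  3
2  2  1  0  1
3  0  0  1  2
1  1  1  3  3
gen 1: 2  1  0  1  3
1  1  1  1  3
2  2  1  0  1
3  0  0  1  2
1  1  2  3  3
gen 2: 2  1  0  1  3
1  1  1  1  3
2  2  1  0  1
3  0  0  1  2
1  1  3  3  3
gen 3: 2  1  0  1  3
1  1  1  1  3
2  2  1  0  1
3  0  1  2  3
1  2  1  1  0

0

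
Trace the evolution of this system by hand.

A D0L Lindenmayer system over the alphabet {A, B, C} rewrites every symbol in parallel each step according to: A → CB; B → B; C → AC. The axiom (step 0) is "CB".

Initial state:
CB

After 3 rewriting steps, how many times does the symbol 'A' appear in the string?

2

gen 0: CB
gen 1: ACB
gen 2: CBACB
gen 3: ACBCBACB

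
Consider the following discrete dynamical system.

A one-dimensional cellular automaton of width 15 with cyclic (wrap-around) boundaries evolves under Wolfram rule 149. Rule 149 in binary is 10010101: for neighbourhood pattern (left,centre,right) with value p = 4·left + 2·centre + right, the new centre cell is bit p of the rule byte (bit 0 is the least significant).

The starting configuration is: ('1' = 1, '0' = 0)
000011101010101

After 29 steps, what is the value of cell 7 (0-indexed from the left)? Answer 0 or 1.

k=0  000011101010101
k=1  111001001010101
k=2  110101101010100
k=3  000100001010110
k=4  110111101010001
k=5  100011001011100
k=6  111000101001010
k=7  010110101101010
k=8  010000100001011
k=9  011110111101000
k=10  001100011001111
k=11  100011000100110
k=12  111000110110000
k=13  010110000001110
k=14  010001111100101
k=15  011100111010101
k=16  001010010010101
k=17  101011011010101
k=18  001000000010100
k=19  101111111010111
k=20  000111110010011
k=21  110011101011000
k=22  001001001000110
k=23  101101101110001
k=24  000000000101100
k=25  111111110100011
k=26  111111100111001
k=27  111111010010100
k=28  011110011010110
k=29  001101000010001

0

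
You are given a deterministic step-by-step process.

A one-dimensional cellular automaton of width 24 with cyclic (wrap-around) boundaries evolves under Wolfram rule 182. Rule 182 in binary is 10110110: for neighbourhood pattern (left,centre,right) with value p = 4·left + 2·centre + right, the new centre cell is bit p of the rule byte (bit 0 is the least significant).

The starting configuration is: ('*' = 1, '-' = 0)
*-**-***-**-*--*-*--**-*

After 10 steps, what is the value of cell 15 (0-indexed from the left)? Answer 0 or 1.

k=0  *-**-***-**-*--*-*--**-*
k=1  -*--*-*-*--*********--*-
k=2  ***********-*******-****
k=3  **********-*-*****-*-***
k=4  *********-***-***-***-**
k=5  ********-*-*-*-*-*-*-*-*
k=6  *******-***************-
k=7  -*****-*-*************-*
k=8  *-***-***-***********-**
k=9  -*-*-*-*-*-*********-*-*
k=10  ***********-*******-****

1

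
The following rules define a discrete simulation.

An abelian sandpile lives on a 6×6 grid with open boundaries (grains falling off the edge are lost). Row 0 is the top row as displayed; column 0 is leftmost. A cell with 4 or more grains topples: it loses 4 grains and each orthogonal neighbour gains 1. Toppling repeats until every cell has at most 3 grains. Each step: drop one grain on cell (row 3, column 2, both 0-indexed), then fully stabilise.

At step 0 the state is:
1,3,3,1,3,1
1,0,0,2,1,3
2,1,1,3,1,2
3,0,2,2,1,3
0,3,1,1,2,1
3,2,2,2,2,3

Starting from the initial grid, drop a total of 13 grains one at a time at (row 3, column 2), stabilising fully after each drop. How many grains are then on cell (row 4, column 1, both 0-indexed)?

t=0: 1,3,3,1,3,1
1,0,0,2,1,3
2,1,1,3,1,2
3,0,2,2,1,3
0,3,1,1,2,1
3,2,2,2,2,3
t=1: 1,3,3,1,3,1
1,0,0,2,1,3
2,1,1,3,1,2
3,0,3,2,1,3
0,3,1,1,2,1
3,2,2,2,2,3
t=2: 1,3,3,1,3,1
1,0,0,2,1,3
2,1,2,3,1,2
3,1,0,3,1,3
0,3,2,1,2,1
3,2,2,2,2,3
t=3: 1,3,3,1,3,1
1,0,0,2,1,3
2,1,2,3,1,2
3,1,1,3,1,3
0,3,2,1,2,1
3,2,2,2,2,3
t=4: 1,3,3,1,3,1
1,0,0,2,1,3
2,1,2,3,1,2
3,1,2,3,1,3
0,3,2,1,2,1
3,2,2,2,2,3
t=5: 1,3,3,1,3,1
1,0,0,2,1,3
2,1,2,3,1,2
3,1,3,3,1,3
0,3,2,1,2,1
3,2,2,2,2,3
t=6: 1,3,3,1,3,1
1,0,1,3,1,3
2,2,0,1,2,2
3,2,2,1,2,3
0,3,3,2,2,1
3,2,2,2,2,3
t=7: 1,3,3,1,3,1
1,0,1,3,1,3
2,2,0,1,2,2
3,2,3,1,2,3
0,3,3,2,2,1
3,2,2,2,2,3
t=8: 1,3,3,1,3,1
1,0,1,3,1,3
3,3,1,1,2,2
0,1,2,2,2,3
2,1,1,3,2,1
3,3,3,2,2,3
t=9: 1,3,3,1,3,1
1,0,1,3,1,3
3,3,1,1,2,2
0,1,3,2,2,3
2,1,1,3,2,1
3,3,3,2,2,3
t=10: 1,3,3,1,3,1
1,0,1,3,1,3
3,3,2,1,2,2
0,2,0,3,2,3
2,1,2,3,2,1
3,3,3,2,2,3
t=11: 1,3,3,1,3,1
1,0,1,3,1,3
3,3,2,1,2,2
0,2,1,3,2,3
2,1,2,3,2,1
3,3,3,2,2,3
t=12: 1,3,3,1,3,1
1,0,1,3,1,3
3,3,2,1,2,2
0,2,2,3,2,3
2,1,2,3,2,1
3,3,3,2,2,3
t=13: 1,3,3,1,3,1
1,0,1,3,1,3
3,3,2,1,2,2
0,2,3,3,2,3
2,1,2,3,2,1
3,3,3,2,2,3

1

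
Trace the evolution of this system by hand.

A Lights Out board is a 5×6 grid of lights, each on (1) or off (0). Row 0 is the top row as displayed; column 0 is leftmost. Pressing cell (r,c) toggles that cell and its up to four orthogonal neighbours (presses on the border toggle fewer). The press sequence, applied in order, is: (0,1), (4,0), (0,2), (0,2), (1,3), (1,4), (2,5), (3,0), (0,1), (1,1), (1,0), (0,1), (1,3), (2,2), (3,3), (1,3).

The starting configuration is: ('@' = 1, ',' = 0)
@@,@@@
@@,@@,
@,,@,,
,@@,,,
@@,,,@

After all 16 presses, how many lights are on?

18

gen 0: @@,@@@
@@,@@,
@,,@,,
,@@,,,
@@,,,@
gen 1: ,,@@@@
@,,@@,
@,,@,,
,@@,,,
@@,,,@
gen 2: ,,@@@@
@,,@@,
@,,@,,
@@@,,,
,,,,,@
gen 3: ,@,,@@
@,@@@,
@,,@,,
@@@,,,
,,,,,@
gen 4: ,,@@@@
@,,@@,
@,,@,,
@@@,,,
,,,,,@
gen 5: ,,@,@@
@,@,,,
@,,,,,
@@@,,,
,,,,,@
gen 6: ,,@,,@
@,@@@@
@,,,@,
@@@,,,
,,,,,@
gen 7: ,,@,,@
@,@@@,
@,,,,@
@@@,,@
,,,,,@
gen 8: ,,@,,@
@,@@@,
,,,,,@
,,@,,@
@,,,,@
gen 9: @@,,,@
@@@@@,
,,,,,@
,,@,,@
@,,,,@
gen 10: @,,,,@
,,,@@,
,@,,,@
,,@,,@
@,,,,@
gen 11: ,,,,,@
@@,@@,
@@,,,@
,,@,,@
@,,,,@
gen 12: @@@,,@
@,,@@,
@@,,,@
,,@,,@
@,,,,@
gen 13: @@@@,@
@,@,,,
@@,@,@
,,@,,@
@,,,,@
gen 14: @@@@,@
@,,,,,
@,@,,@
,,,,,@
@,,,,@
gen 15: @@@@,@
@,,,,,
@,@@,@
,,@@@@
@,,@,@
gen 16: @@@,,@
@,@@@,
@,@,,@
,,@@@@
@,,@,@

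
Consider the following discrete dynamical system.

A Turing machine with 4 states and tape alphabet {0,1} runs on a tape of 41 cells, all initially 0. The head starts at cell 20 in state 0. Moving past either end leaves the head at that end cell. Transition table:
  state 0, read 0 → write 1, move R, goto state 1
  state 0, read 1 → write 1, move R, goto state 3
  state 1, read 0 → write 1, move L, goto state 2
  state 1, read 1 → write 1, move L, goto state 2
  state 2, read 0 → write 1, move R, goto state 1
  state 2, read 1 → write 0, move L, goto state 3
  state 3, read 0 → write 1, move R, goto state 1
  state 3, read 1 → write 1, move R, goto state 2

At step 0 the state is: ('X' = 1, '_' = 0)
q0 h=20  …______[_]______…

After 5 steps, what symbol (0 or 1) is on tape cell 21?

step 0: q0 h=20  …______[_]______…
step 1: q1 h=21  …_____X[_]______…
step 2: q2 h=20  …______[X]X_____…
step 3: q3 h=19  …______[_]_X____…
step 4: q1 h=20  …_____X[_]X_____…
step 5: q2 h=19  …______[X]XX____…

1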